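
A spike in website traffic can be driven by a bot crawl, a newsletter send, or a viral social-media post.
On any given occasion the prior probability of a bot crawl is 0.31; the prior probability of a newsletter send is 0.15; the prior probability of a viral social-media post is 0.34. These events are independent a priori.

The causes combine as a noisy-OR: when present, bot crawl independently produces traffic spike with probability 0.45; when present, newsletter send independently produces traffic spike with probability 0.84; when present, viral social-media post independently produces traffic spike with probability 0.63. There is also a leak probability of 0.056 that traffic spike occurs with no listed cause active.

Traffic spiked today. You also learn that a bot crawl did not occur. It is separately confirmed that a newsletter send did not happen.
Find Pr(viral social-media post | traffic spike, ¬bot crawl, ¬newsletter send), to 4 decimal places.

Under noisy-OR, P(traffic spike | causes) = 1 − (1−0.056)·∏(1−qᵢ) over the active causes.
Sum P(traffic spike|·) weighted by the priors over both values of viral social-media post:
  P(traffic spike | ¬bot crawl, ¬newsletter send) = 0.056·0.66 + 0.65072·0.34
        = 0.036960 + 0.221245 = 0.258205
Configurations with viral social-media post contribute 0.221245, so
  P(viral social-media post | traffic spike, ¬bot crawl, ¬newsletter send) = 0.221245 / 0.258205 ≈ 0.8569

Pr(viral social-media post | traffic spike, ¬bot crawl, ¬newsletter send) ≈ 0.8569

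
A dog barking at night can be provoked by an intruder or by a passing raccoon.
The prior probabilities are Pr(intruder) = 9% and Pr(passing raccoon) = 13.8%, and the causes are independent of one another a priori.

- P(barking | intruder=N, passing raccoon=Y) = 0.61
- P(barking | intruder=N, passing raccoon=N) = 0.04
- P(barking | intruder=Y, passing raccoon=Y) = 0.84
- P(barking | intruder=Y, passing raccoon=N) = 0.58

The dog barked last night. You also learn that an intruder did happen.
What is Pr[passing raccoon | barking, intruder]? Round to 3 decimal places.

Weight on passing raccoon=true, given the evidence: 0.84·0.138 = 0.115920
The normalizing constant is 0.58·0.862 + 0.84·0.138 = 0.615880
Posterior = 0.115920 / 0.615880 ≈ 0.188

Pr[passing raccoon | barking, intruder] ≈ 0.188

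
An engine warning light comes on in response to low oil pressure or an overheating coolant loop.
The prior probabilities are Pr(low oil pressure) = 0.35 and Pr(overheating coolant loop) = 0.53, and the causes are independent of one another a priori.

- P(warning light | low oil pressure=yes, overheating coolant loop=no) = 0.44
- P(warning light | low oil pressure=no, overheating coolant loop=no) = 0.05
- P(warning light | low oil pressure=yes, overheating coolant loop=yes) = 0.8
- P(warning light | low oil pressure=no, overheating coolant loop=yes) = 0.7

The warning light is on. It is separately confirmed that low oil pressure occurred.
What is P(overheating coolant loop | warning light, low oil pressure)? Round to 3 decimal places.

P(warning light | low oil pressure) = 0.44·0.47 + 0.8·0.53 = 0.206800 + 0.424000 = 0.630800
Of this, 0.424000 comes from 0.8·0.53 (the overheating coolant loop=true cases).
So P(overheating coolant loop | warning light, low oil pressure) = 0.424000/0.630800 ≈ 0.672.

P(overheating coolant loop | warning light, low oil pressure) ≈ 0.672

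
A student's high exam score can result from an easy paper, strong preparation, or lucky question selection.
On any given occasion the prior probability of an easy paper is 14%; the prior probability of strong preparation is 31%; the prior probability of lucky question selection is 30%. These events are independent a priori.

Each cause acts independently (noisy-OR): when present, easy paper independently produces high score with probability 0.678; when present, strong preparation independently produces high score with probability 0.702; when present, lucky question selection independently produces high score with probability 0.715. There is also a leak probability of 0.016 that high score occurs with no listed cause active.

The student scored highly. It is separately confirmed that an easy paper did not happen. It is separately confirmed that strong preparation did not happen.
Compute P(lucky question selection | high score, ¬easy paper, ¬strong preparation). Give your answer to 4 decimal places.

P(lucky question selection | high score, ¬easy paper, ¬strong preparation) ≈ 0.9507

Under noisy-OR, P(high score | causes) = 1 − (1−0.016)·∏(1−qᵢ) over the active causes.
P(high score | ¬easy paper, ¬strong preparation) = 0.016*0.7 + 0.71956*0.3 = 0.011200 + 0.215868 = 0.227068
Of this, 0.215868 comes from 0.71956*0.3 (the lucky question selection=true cases).
Hence the posterior is 0.215868/0.227068 ≈ 0.9507.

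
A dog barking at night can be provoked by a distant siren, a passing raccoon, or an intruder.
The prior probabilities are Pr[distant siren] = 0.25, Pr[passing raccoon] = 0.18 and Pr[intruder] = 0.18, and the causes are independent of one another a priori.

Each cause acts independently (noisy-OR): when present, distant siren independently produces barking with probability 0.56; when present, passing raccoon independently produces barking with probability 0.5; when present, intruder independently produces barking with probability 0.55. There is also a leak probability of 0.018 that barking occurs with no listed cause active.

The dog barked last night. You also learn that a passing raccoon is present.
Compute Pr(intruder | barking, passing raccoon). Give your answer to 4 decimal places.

Pr(intruder | barking, passing raccoon) ≈ 0.2353

Under noisy-OR, P(barking | causes) = 1 − (1−0.018)·∏(1−qᵢ) over the active causes.
Sum P(barking|·) weighted by the priors over the 4 (distant siren, intruder) configurations:
  P(barking | passing raccoon) = 0.509×0.75×0.82 + 0.77905×0.75×0.18 + 0.78396×0.25×0.82 + 0.902782×0.25×0.18
        = 0.313035 + 0.105172 + 0.160712 + 0.040625 = 0.619544
Configurations with intruder contribute 0.145797, so
  P(intruder | barking, passing raccoon) = 0.145797 / 0.619544 ≈ 0.2353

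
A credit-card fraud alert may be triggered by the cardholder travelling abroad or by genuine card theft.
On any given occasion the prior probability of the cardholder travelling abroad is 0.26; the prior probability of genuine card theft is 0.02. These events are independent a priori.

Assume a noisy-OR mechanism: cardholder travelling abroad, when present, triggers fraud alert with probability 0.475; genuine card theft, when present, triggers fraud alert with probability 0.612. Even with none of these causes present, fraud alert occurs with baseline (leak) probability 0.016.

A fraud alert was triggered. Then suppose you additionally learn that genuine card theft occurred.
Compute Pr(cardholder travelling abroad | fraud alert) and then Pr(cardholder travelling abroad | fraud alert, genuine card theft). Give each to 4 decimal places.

Under noisy-OR, P(fraud alert | causes) = 1 − (1−0.016)·∏(1−qᵢ) over the active causes.
Weight on cardholder travelling abroad=true, given the evidence: 0.123170 + 0.004158 = 0.127328
The normalizing constant is 0.016·0.74·0.98 + 0.618208·0.74·0.02 + 0.4834·0.26·0.98 + 0.799559·0.26·0.02 = 0.148080
P(cardholder travelling abroad | fraud alert) = 0.127328/0.148080 ≈ 0.8599

Now condition on the additional information:
Numerator (weight on configurations with cardholder travelling abroad): 0.799559*0.26 = 0.207885
The normalizing constant is 0.618208*0.74 + 0.799559*0.26 = 0.665359
P(cardholder travelling abroad | fraud alert, genuine card theft) = 0.207885/0.665359 ≈ 0.3124
The drop from 0.8599 to 0.3124 is the explaining-away (discounting) effect.

Pr(cardholder travelling abroad | fraud alert) ≈ 0.8599; Pr(cardholder travelling abroad | fraud alert, genuine card theft) ≈ 0.3124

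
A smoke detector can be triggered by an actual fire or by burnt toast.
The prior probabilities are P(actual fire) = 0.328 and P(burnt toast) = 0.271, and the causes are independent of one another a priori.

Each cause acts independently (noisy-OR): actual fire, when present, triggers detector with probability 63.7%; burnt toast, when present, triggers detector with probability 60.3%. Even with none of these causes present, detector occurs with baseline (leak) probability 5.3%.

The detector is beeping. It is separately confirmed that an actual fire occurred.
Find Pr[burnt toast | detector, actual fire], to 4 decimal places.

Pr[burnt toast | detector, actual fire] ≈ 0.3285

Under noisy-OR, P(detector | causes) = 1 − (1−0.053)·∏(1−qᵢ) over the active causes.
Numerator (weight on configurations with burnt toast): 0.863527·0.271 = 0.234016
Denominator P(detector | actual fire): 0.656239·0.729 + 0.863527·0.271 = 0.712414
Posterior = 0.234016 / 0.712414 ≈ 0.3285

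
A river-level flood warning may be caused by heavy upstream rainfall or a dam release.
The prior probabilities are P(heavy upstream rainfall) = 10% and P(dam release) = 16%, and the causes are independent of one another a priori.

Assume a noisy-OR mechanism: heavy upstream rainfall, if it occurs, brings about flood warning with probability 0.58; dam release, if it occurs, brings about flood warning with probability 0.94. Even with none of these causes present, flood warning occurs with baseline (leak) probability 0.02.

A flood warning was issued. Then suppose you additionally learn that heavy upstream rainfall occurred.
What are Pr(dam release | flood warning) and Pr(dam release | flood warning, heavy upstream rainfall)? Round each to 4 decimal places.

Pr(dam release | flood warning) ≈ 0.7007; Pr(dam release | flood warning, heavy upstream rainfall) ≈ 0.2400

Under noisy-OR, P(flood warning | causes) = 1 − (1−0.02)·∏(1−qᵢ) over the active causes.
Sum P(flood warning|·) weighted by the priors over the 4 (heavy upstream rainfall, dam release) configurations:
  P(flood warning) = 0.02*0.9*0.84 + 0.9412*0.9*0.16 + 0.5884*0.1*0.84 + 0.975304*0.1*0.16
        = 0.015120 + 0.135533 + 0.049426 + 0.015605 = 0.215684
Keeping only the dam release-present terms gives 0.151138, so
  P(dam release | flood warning) = 0.151138 / 0.215684 ≈ 0.7007

Now condition on the additional information:
Sum P(flood warning|·) weighted by the priors over both values of dam release:
  P(flood warning | heavy upstream rainfall) = 0.5884·0.84 + 0.975304·0.16
        = 0.494256 + 0.156049 = 0.650305
The terms with dam release present sum to 0.156049, so
  P(dam release | flood warning, heavy upstream rainfall) = 0.156049 / 0.650305 ≈ 0.2400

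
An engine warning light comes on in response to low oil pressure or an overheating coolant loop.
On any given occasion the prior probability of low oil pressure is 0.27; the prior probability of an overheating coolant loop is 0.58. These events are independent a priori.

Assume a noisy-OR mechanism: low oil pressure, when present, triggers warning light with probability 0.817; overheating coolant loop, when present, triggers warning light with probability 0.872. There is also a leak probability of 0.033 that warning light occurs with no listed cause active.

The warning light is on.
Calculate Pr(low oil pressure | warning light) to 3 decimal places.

Under noisy-OR, P(warning light | causes) = 1 − (1−0.033)·∏(1−qᵢ) over the active causes.
P(warning light) = 0.033*0.73*0.42 + 0.876224*0.73*0.58 + 0.823039*0.27*0.42 + 0.977349*0.27*0.58 = 0.010118 + 0.370993 + 0.093333 + 0.153053 = 0.627497
The low oil pressure-present share is 0.093333 + 0.153053 = 0.246386.
Hence the posterior is 0.246386/0.627497 ≈ 0.393.

Pr(low oil pressure | warning light) ≈ 0.393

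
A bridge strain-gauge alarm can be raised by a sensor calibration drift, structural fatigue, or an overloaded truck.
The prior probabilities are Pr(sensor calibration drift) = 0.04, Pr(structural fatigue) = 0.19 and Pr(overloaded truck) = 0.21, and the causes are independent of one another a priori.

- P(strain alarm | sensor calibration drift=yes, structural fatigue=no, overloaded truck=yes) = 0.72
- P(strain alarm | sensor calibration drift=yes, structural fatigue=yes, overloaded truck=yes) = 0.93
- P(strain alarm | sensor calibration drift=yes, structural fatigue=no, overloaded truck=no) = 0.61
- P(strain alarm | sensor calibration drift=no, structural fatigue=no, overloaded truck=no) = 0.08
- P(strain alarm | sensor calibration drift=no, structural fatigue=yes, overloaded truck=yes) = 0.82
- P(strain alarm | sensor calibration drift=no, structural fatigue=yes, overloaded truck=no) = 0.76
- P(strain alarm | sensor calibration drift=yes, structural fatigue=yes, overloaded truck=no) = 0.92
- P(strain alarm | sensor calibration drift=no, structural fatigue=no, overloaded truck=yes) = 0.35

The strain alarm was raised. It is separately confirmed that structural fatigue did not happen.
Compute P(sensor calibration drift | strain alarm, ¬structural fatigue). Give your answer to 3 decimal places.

P(sensor calibration drift | strain alarm, ¬structural fatigue) ≈ 0.162

Numerator (weight on configurations with sensor calibration drift): 0.019276 + 0.006048 = 0.025324
Normalizer over all consistent configurations: 0.08×0.96×0.79 + 0.35×0.96×0.21 + 0.61×0.04×0.79 + 0.72×0.04×0.21 = 0.156556
P(sensor calibration drift | strain alarm, ¬structural fatigue) = 0.025324/0.156556 ≈ 0.162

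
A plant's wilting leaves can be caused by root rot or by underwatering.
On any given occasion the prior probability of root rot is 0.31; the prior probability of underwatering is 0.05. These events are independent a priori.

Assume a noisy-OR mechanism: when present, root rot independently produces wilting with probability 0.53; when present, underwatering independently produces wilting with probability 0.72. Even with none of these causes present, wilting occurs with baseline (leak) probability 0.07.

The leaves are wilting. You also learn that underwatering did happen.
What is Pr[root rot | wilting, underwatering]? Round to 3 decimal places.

Under noisy-OR, P(wilting | causes) = 1 − (1−0.07)·∏(1−qᵢ) over the active causes.
By total probability over both values of root rot:
  P(wilting | underwatering) = 0.7396×0.69 + 0.877612×0.31
        = 0.510324 + 0.272060 = 0.782384
Keeping only the root rot-present terms gives 0.272060, so
  P(root rot | wilting, underwatering) = 0.272060 / 0.782384 ≈ 0.348

Pr[root rot | wilting, underwatering] ≈ 0.348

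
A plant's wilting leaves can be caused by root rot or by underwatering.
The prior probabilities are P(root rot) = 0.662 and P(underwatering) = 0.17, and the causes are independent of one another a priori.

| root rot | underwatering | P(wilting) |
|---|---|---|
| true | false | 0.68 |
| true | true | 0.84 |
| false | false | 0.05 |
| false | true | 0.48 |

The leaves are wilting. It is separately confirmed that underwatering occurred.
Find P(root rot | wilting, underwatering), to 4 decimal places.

P(wilting | underwatering) = 0.48×0.338 + 0.84×0.662 = 0.162240 + 0.556080 = 0.718320
The root rot-present share is 0.84×0.662 = 0.556080.
Hence the posterior is 0.556080/0.718320 ≈ 0.7741.

P(root rot | wilting, underwatering) ≈ 0.7741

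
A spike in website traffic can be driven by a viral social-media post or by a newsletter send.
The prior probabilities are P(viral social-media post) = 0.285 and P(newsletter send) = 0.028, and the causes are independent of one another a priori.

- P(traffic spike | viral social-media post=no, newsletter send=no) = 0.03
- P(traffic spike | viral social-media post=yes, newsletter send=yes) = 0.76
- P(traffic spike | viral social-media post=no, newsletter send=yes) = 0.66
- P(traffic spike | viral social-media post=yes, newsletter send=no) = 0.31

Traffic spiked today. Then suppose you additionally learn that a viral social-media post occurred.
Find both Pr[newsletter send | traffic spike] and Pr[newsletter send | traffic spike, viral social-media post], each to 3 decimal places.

Pr[newsletter send | traffic spike] ≈ 0.153; Pr[newsletter send | traffic spike, viral social-media post] ≈ 0.066

Numerator (weight on configurations with newsletter send): 0.013213 + 0.006065 = 0.019278
Denominator P(traffic spike): 0.03·0.715·0.972 + 0.66·0.715·0.028 + 0.31·0.285·0.972 + 0.76·0.285·0.028 = 0.126003
P(newsletter send | traffic spike) = 0.019278/0.126003 ≈ 0.153

Now also conditioning on viral social-media post=true:
Enumerate both values of newsletter send and weight by the priors:
  P(traffic spike | viral social-media post) = 0.31·0.972 + 0.76·0.028
        = 0.301320 + 0.021280 = 0.322600
The terms with newsletter send present sum to 0.021280, so
  P(newsletter send | traffic spike, viral social-media post) = 0.021280 / 0.322600 ≈ 0.066
Conditioning on viral social-media post lowers the posterior on newsletter send: the classic explaining-away effect in a common-effect structure.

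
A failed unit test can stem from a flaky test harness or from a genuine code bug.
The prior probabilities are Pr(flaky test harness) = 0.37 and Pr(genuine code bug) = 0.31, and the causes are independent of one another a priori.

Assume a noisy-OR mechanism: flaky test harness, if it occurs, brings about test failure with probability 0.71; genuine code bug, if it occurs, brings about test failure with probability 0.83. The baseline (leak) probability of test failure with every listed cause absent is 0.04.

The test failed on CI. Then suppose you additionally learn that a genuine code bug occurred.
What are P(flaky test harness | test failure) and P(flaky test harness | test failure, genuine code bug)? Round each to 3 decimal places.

P(flaky test harness | test failure) ≈ 0.619; P(flaky test harness | test failure, genuine code bug) ≈ 0.401

Under noisy-OR, P(test failure | causes) = 1 − (1−0.04)·∏(1−qᵢ) over the active causes.
Weight on flaky test harness=true, given the evidence: 0.184224 + 0.109271 = 0.293495
Normalizer over all consistent configurations: 0.04·0.63·0.69 + 0.8368·0.63·0.31 + 0.7216·0.37·0.69 + 0.952672·0.37·0.31 = 0.474310
Posterior = 0.293495 / 0.474310 ≈ 0.619

With the extra evidence:
Numerator (weight on configurations with flaky test harness): 0.952672·0.37 = 0.352489
The normalizing constant is 0.8368·0.63 + 0.952672·0.37 = 0.879673
Posterior = 0.352489 / 0.879673 ≈ 0.401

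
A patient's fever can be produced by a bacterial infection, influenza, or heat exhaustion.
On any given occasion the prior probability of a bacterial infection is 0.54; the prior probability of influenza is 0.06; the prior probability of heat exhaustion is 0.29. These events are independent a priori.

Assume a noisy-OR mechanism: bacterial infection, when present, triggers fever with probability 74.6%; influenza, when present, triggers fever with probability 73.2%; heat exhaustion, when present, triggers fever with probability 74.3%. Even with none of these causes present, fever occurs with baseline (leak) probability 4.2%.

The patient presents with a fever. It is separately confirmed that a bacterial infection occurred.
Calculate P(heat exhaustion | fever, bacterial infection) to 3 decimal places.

Under noisy-OR, P(fever | causes) = 1 − (1−0.042)·∏(1−qᵢ) over the active causes.
Numerator (weight on configurations with heat exhaustion): 0.255553 + 0.017108 = 0.272661
The normalizing constant is 0.756668*0.94*0.71 + 0.937464*0.94*0.29 + 0.934787*0.06*0.71 + 0.98324*0.06*0.29 = 0.817483
Posterior = 0.272661 / 0.817483 ≈ 0.334

P(heat exhaustion | fever, bacterial infection) ≈ 0.334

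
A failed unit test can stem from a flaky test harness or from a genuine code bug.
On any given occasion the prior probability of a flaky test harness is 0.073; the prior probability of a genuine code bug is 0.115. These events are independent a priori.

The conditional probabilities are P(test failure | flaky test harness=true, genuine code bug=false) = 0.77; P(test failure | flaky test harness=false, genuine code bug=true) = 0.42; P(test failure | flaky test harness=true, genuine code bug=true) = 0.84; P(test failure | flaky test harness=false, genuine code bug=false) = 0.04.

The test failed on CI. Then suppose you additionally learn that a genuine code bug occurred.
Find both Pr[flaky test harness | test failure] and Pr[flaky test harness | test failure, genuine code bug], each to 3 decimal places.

Pr[flaky test harness | test failure] ≈ 0.423; Pr[flaky test harness | test failure, genuine code bug] ≈ 0.136

Numerator (weight on configurations with flaky test harness): 0.049746 + 0.007052 = 0.056798
Denominator P(test failure): 0.04*0.927*0.885 + 0.42*0.927*0.115 + 0.77*0.073*0.885 + 0.84*0.073*0.115 = 0.134388
Posterior = 0.056798 / 0.134388 ≈ 0.423

Now also conditioning on genuine code bug=true:
For the numerator, keep only flaky test harness=true terms: 0.84·0.073 = 0.061320
The normalizing constant is 0.42·0.927 + 0.84·0.073 = 0.450660
Posterior = 0.061320 / 0.450660 ≈ 0.136
— genuine code bug explains away the evidence for flaky test harness.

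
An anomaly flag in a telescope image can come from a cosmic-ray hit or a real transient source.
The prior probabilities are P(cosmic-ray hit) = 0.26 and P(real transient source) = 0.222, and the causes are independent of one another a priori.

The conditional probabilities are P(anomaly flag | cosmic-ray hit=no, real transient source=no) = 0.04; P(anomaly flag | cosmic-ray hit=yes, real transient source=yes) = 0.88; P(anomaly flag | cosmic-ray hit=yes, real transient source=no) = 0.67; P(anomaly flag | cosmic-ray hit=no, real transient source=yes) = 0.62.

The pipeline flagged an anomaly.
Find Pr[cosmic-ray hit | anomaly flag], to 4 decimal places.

Pr[cosmic-ray hit | anomaly flag] ≈ 0.5987

Sum P(anomaly flag|·) weighted by the priors over the 4 (cosmic-ray hit, real transient source) configurations:
  P(anomaly flag) = 0.04*0.74*0.778 + 0.62*0.74*0.222 + 0.67*0.26*0.778 + 0.88*0.26*0.222
        = 0.023029 + 0.101854 + 0.135528 + 0.050794 = 0.311205
Configurations with cosmic-ray hit contribute 0.186322, so
  P(cosmic-ray hit | anomaly flag) = 0.186322 / 0.311205 ≈ 0.5987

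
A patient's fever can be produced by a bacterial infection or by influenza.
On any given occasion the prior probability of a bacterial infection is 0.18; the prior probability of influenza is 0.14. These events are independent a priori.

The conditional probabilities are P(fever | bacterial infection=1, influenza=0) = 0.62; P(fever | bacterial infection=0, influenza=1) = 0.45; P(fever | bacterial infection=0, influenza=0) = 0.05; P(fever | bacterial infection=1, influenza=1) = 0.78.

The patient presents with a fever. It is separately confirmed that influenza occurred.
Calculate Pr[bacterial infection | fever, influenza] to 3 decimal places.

Pr[bacterial infection | fever, influenza] ≈ 0.276

Enumerate both values of bacterial infection and weight by the priors:
  P(fever | influenza) = 0.45×0.82 + 0.78×0.18
        = 0.369000 + 0.140400 = 0.509400
Configurations with bacterial infection contribute 0.140400, so
  P(bacterial infection | fever, influenza) = 0.140400 / 0.509400 ≈ 0.276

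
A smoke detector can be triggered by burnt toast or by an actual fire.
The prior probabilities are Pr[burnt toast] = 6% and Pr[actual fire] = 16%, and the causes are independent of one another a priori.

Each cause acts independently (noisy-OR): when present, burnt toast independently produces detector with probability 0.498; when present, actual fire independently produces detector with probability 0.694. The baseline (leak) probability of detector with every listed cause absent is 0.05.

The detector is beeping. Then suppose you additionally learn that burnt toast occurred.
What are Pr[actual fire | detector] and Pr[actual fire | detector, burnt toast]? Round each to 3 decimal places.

Pr[actual fire | detector] ≈ 0.636; Pr[actual fire | detector, burnt toast] ≈ 0.237

Under noisy-OR, P(detector | causes) = 1 − (1−0.05)·∏(1−qᵢ) over the active causes.
Enumerate the 4 (burnt toast, actual fire) configurations and weight by the priors:
  P(detector) = 0.05×0.94×0.84 + 0.7093×0.94×0.16 + 0.5231×0.06×0.84 + 0.854069×0.06×0.16
        = 0.039480 + 0.106679 + 0.026364 + 0.008199 = 0.180722
The terms with actual fire present sum to 0.114878, so
  P(actual fire | detector) = 0.114878 / 0.180722 ≈ 0.636

Now condition on the additional information:
Weight on actual fire=true, given the evidence: 0.854069·0.16 = 0.136651
The normalizing constant is 0.5231·0.84 + 0.854069·0.16 = 0.576055
Posterior = 0.136651 / 0.576055 ≈ 0.237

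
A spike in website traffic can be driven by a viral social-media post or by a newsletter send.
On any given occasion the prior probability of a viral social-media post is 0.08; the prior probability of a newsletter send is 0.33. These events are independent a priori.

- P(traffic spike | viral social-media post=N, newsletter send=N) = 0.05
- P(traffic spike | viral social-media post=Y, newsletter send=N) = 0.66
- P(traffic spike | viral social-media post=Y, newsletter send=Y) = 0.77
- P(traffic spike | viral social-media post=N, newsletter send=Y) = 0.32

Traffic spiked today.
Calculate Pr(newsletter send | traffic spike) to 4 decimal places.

P(traffic spike) = 0.05*0.92*0.67 + 0.32*0.92*0.33 + 0.66*0.08*0.67 + 0.77*0.08*0.33 = 0.030820 + 0.097152 + 0.035376 + 0.020328 = 0.183676
Restricting to configurations with newsletter send present: 0.097152 + 0.020328 = 0.117480.
So P(newsletter send | traffic spike) = 0.117480/0.183676 ≈ 0.6396.

Pr(newsletter send | traffic spike) ≈ 0.6396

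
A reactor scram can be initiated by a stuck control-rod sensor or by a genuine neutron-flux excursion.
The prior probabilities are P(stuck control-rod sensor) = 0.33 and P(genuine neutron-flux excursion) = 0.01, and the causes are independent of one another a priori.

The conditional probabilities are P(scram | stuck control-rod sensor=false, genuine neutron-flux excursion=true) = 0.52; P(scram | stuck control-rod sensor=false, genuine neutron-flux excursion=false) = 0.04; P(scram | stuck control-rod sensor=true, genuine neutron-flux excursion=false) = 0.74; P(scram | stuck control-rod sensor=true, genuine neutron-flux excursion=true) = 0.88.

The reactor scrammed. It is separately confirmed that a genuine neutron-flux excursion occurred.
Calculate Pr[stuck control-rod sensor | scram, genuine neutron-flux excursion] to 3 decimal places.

Pr[stuck control-rod sensor | scram, genuine neutron-flux excursion] ≈ 0.455

Sum P(scram|·) weighted by the priors over both values of stuck control-rod sensor:
  P(scram | genuine neutron-flux excursion) = 0.52*0.67 + 0.88*0.33
        = 0.348400 + 0.290400 = 0.638800
Configurations with stuck control-rod sensor contribute 0.290400, so
  P(stuck control-rod sensor | scram, genuine neutron-flux excursion) = 0.290400 / 0.638800 ≈ 0.455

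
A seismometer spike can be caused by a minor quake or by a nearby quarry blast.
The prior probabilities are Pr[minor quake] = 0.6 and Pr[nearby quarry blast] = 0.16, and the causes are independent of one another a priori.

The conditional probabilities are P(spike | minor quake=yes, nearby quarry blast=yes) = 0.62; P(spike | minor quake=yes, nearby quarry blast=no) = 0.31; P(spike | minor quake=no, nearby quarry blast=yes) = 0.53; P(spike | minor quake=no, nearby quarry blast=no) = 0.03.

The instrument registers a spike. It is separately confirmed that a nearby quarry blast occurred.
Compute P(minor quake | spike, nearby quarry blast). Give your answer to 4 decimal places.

P(minor quake | spike, nearby quarry blast) ≈ 0.6370

Numerator (weight on configurations with minor quake): 0.62·0.6 = 0.372000
Denominator P(spike | nearby quarry blast): 0.53·0.4 + 0.62·0.6 = 0.584000
P(minor quake | spike, nearby quarry blast) = 0.372000/0.584000 ≈ 0.6370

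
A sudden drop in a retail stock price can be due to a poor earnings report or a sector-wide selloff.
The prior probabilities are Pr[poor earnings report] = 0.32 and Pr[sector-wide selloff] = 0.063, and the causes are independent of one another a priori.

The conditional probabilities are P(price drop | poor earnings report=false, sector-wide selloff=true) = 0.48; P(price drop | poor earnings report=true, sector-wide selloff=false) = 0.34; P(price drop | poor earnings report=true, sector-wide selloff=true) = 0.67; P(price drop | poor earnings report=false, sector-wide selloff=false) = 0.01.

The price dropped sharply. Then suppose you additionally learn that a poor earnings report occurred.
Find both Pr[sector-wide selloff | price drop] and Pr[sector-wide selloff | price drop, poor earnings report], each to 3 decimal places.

Weight on sector-wide selloff=true, given the evidence: 0.020563 + 0.013507 = 0.034070
Denominator P(price drop): 0.01·0.68·0.937 + 0.48·0.68·0.063 + 0.34·0.32·0.937 + 0.67·0.32·0.063 = 0.142388
Posterior = 0.034070 / 0.142388 ≈ 0.239

With the extra evidence:
P(price drop | poor earnings report) = 0.34×0.937 + 0.67×0.063 = 0.318580 + 0.042210 = 0.360790
Of this, 0.042210 comes from 0.67×0.063 (the sector-wide selloff=true cases).
So P(sector-wide selloff | price drop, poor earnings report) = 0.042210/0.360790 ≈ 0.117.

Pr[sector-wide selloff | price drop] ≈ 0.239; Pr[sector-wide selloff | price drop, poor earnings report] ≈ 0.117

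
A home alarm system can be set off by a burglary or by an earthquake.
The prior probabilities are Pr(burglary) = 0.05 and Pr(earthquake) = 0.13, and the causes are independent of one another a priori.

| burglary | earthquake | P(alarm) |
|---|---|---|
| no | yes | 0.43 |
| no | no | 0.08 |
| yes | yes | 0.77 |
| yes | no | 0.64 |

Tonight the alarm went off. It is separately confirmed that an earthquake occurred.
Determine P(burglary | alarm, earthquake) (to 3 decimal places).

Numerator (weight on configurations with burglary): 0.77*0.05 = 0.038500
The normalizing constant is 0.43*0.95 + 0.77*0.05 = 0.447000
P(burglary | alarm, earthquake) = 0.038500/0.447000 ≈ 0.086

P(burglary | alarm, earthquake) ≈ 0.086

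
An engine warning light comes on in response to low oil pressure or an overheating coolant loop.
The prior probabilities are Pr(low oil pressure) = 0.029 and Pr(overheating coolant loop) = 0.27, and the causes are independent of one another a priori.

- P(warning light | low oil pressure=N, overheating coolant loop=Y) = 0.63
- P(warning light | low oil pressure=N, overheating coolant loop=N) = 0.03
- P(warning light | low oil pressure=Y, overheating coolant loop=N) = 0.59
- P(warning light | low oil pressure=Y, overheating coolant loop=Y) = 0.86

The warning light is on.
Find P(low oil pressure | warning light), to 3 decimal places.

Sum P(warning light|·) weighted by the priors over the 4 (low oil pressure, overheating coolant loop) configurations:
  P(warning light) = 0.03×0.971×0.73 + 0.63×0.971×0.27 + 0.59×0.029×0.73 + 0.86×0.029×0.27
        = 0.021265 + 0.165167 + 0.012490 + 0.006734 = 0.205656
The terms with low oil pressure present sum to 0.019224, so
  P(low oil pressure | warning light) = 0.019224 / 0.205656 ≈ 0.093

P(low oil pressure | warning light) ≈ 0.093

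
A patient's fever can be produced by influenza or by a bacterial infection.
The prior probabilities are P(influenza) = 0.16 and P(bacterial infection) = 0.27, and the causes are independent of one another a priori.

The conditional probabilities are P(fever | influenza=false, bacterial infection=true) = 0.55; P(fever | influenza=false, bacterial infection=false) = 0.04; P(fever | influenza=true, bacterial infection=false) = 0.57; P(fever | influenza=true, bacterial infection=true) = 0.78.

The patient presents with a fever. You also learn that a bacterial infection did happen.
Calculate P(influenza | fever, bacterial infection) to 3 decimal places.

P(influenza | fever, bacterial infection) ≈ 0.213

Numerator (weight on configurations with influenza): 0.78*0.16 = 0.124800
The normalizing constant is 0.55*0.84 + 0.78*0.16 = 0.586800
Posterior = 0.124800 / 0.586800 ≈ 0.213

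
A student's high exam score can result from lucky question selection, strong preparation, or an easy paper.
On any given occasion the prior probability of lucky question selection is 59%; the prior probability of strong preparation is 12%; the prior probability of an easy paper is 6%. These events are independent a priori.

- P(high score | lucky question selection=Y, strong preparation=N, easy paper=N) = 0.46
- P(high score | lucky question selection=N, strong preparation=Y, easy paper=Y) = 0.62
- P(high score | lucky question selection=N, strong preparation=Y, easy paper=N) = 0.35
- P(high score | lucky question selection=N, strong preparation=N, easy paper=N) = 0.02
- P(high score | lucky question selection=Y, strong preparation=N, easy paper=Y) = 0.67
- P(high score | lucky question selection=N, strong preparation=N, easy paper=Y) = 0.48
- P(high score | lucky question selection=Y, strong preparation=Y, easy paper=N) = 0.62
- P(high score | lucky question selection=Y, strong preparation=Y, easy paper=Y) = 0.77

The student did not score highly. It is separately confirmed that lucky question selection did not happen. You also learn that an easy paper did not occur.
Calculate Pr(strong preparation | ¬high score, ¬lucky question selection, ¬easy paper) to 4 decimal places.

Weight on strong preparation=true, given the evidence: 0.65·0.12 = 0.078000
Denominator P(¬high score | ¬lucky question selection, ¬easy paper): 0.98·0.88 + 0.65·0.12 = 0.940400
Posterior = 0.078000 / 0.940400 ≈ 0.0829

Pr(strong preparation | ¬high score, ¬lucky question selection, ¬easy paper) ≈ 0.0829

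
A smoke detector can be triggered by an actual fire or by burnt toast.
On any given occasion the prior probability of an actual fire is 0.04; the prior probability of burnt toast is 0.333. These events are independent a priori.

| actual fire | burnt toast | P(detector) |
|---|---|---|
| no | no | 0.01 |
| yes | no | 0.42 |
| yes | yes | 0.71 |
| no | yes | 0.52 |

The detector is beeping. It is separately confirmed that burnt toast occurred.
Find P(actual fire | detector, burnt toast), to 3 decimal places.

P(actual fire | detector, burnt toast) ≈ 0.054

For the numerator, keep only actual fire=true terms: 0.71·0.04 = 0.028400
The normalizing constant is 0.52·0.96 + 0.71·0.04 = 0.527600
P(actual fire | detector, burnt toast) = 0.028400/0.527600 ≈ 0.054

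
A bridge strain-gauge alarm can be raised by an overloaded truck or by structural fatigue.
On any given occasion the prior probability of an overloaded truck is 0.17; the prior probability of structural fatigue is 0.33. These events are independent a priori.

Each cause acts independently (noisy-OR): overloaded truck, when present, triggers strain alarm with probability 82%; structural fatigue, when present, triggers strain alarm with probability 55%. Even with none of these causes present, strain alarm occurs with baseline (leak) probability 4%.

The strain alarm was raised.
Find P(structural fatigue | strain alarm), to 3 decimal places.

Under noisy-OR, P(strain alarm | causes) = 1 − (1−0.04)·∏(1−qᵢ) over the active causes.
For the numerator, keep only structural fatigue=true terms: 0.155575 + 0.051738 = 0.207313
The normalizing constant is 0.04×0.83×0.67 + 0.568×0.83×0.33 + 0.8272×0.17×0.67 + 0.92224×0.17×0.33 = 0.323775
P(structural fatigue | strain alarm) = 0.207313/0.323775 ≈ 0.640

P(structural fatigue | strain alarm) ≈ 0.640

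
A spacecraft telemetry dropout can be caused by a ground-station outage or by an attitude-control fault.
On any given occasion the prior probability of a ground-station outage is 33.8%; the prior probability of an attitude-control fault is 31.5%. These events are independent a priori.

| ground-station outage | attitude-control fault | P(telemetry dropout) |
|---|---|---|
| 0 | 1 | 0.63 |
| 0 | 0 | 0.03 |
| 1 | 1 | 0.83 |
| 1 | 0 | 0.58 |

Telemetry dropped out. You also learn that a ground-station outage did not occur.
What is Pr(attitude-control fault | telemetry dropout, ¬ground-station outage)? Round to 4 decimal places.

Pr(attitude-control fault | telemetry dropout, ¬ground-station outage) ≈ 0.9062

For the numerator, keep only attitude-control fault=true terms: 0.63*0.315 = 0.198450
Normalizer over all consistent configurations: 0.03*0.685 + 0.63*0.315 = 0.219000
P(attitude-control fault | telemetry dropout, ¬ground-station outage) = 0.198450/0.219000 ≈ 0.9062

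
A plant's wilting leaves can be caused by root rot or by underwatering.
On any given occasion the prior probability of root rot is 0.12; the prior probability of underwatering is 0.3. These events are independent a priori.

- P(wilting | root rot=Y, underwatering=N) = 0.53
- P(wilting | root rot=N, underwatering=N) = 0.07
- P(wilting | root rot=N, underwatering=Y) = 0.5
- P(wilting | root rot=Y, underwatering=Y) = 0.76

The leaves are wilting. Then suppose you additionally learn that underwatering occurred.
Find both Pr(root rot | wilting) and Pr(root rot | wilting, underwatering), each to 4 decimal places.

Weight on root rot=true, given the evidence: 0.044520 + 0.027360 = 0.071880
Denominator P(wilting): 0.07×0.88×0.7 + 0.5×0.88×0.3 + 0.53×0.12×0.7 + 0.76×0.12×0.3 = 0.247000
Posterior = 0.071880 / 0.247000 ≈ 0.2910

Now condition on the additional information:
P(wilting | underwatering) = 0.5×0.88 + 0.76×0.12 = 0.440000 + 0.091200 = 0.531200
Of this, 0.091200 comes from 0.76×0.12 (the root rot=true cases).
Hence the posterior is 0.091200/0.531200 ≈ 0.1717.
Conditioning on underwatering lowers the posterior on root rot: the classic explaining-away effect in a common-effect structure.

Pr(root rot | wilting) ≈ 0.2910; Pr(root rot | wilting, underwatering) ≈ 0.1717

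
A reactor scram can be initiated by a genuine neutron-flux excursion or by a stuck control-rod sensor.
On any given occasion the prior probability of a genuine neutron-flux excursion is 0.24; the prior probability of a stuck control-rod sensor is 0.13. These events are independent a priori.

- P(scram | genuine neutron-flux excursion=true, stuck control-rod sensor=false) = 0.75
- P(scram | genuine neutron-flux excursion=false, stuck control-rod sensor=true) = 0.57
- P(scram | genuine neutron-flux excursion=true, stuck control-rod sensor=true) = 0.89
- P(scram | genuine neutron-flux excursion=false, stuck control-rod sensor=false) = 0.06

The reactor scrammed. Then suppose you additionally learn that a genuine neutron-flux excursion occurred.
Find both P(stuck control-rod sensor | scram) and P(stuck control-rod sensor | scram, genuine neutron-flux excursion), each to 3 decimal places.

P(stuck control-rod sensor | scram) ≈ 0.300; P(stuck control-rod sensor | scram, genuine neutron-flux excursion) ≈ 0.151

Numerator (weight on configurations with stuck control-rod sensor): 0.056316 + 0.027768 = 0.084084
Denominator P(scram): 0.06*0.76*0.87 + 0.57*0.76*0.13 + 0.75*0.24*0.87 + 0.89*0.24*0.13 = 0.280356
Posterior = 0.084084 / 0.280356 ≈ 0.300

Now also conditioning on genuine neutron-flux excursion=true:
P(scram | genuine neutron-flux excursion) = 0.75*0.87 + 0.89*0.13 = 0.652500 + 0.115700 = 0.768200
Restricting to configurations with stuck control-rod sensor present: 0.89*0.13 = 0.115700.
Hence the posterior is 0.115700/0.768200 ≈ 0.151.
Conditioning on genuine neutron-flux excursion lowers the posterior on stuck control-rod sensor: the classic explaining-away effect in a common-effect structure.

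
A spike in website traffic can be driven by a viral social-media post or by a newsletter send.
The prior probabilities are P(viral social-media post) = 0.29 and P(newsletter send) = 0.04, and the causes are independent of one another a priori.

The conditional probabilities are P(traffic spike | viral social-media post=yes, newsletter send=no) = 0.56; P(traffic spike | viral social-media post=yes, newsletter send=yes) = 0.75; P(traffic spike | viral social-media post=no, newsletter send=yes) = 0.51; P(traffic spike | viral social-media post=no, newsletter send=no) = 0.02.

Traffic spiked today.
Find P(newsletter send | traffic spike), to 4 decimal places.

For the numerator, keep only newsletter send=true terms: 0.014484 + 0.008700 = 0.023184
The normalizing constant is 0.02×0.71×0.96 + 0.51×0.71×0.04 + 0.56×0.29×0.96 + 0.75×0.29×0.04 = 0.192720
Posterior = 0.023184 / 0.192720 ≈ 0.1203

P(newsletter send | traffic spike) ≈ 0.1203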